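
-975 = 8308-9283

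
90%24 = 18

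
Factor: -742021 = -1*7^1*71^1*1493^1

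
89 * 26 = 2314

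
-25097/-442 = 56 + 345/442 ≈ 56.78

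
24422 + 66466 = 90888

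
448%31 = 14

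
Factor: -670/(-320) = 2^(-5)*67^1 = 67/32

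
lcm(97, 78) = 7566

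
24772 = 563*44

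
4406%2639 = 1767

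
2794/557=5 + 9/557 ≈ 5.02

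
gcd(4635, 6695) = 515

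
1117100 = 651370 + 465730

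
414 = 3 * 138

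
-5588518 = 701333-6289851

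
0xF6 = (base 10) 246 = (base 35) 71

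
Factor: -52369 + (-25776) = -1*5^1*15629^1 = -78145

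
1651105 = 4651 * 355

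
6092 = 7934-1842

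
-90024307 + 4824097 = -85200210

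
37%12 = 1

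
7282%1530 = 1162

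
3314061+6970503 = 10284564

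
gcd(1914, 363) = 33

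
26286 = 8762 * 3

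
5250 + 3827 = 9077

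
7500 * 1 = 7500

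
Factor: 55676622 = 2^1 * 3^1 * 9279437^1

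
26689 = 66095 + -39406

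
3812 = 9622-5810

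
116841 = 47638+69203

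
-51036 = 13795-64831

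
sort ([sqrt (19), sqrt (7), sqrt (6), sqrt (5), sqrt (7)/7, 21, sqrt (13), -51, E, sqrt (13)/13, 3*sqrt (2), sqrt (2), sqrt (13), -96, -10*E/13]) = [-96, -51, -10*E/13, sqrt (13)/13, sqrt (7)/7, sqrt (2), sqrt (5), sqrt (6), sqrt (7), E, sqrt (13), sqrt (13), 3*sqrt (2), sqrt (19), 21]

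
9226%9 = 1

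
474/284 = 237/142 ≈ 1.67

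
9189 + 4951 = 14140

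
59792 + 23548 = 83340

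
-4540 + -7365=-11905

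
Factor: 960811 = 19^1*61^1*829^1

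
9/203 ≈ 0.0443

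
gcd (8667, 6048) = 27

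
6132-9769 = -3637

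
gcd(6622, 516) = 86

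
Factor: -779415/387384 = -1*2^(-3)*5^1*7^1*13^1*571^1*16141^(-1) = -259805/129128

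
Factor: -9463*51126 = -1*2^1*3^1*8521^1*9463^1 = -483805338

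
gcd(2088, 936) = 72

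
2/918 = 1/459≈0.00218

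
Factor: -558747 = -1 * 3^2 * 7^3 * 181^1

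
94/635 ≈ 0.148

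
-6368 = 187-6555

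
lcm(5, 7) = 35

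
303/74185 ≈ 0.00408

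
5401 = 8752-3351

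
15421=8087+7334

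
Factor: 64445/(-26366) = -1*2^(-1)*5^1*12889^1*13183^(-1)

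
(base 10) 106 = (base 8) 152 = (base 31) 3d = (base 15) 71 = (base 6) 254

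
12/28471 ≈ 0.000421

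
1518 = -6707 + 8225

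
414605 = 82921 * 5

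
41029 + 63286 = 104315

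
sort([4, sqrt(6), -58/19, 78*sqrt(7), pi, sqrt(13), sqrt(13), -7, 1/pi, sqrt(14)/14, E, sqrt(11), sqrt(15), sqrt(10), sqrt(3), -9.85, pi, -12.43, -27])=[-27, -12.43, -9.85, -7, -58/19, sqrt(14)/14, 1/pi, sqrt(3), sqrt(6), E, pi, pi, sqrt(10), sqrt(11), sqrt(13), sqrt(13), sqrt(15), 4, 78*sqrt(7)]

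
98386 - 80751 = 17635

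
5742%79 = 54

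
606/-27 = -202/9 ≈ -22.44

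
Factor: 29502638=2^1*11^1*31^1*181^1*239^1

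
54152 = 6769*8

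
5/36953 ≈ 0.000135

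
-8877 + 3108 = -5769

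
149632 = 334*448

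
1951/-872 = -2 - 207/872 ≈ -2.24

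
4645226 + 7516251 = 12161477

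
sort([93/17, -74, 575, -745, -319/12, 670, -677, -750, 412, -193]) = [-750, -745, -677, -193, -74, -319/12, 93/17, 412, 575, 670]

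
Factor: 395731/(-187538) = -1*2^(-1)*7^1*13^(-1)*7213^(-1)*56533^1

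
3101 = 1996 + 1105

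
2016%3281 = 2016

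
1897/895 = 2 + 107/895 ≈ 2.12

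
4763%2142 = 479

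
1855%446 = 71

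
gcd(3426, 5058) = 6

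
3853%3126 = 727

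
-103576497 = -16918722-86657775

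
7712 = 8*964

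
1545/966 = 1 + 193/322 ≈ 1.60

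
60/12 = 5 = 5.00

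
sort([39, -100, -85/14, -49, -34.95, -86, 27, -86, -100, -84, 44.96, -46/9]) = [-100, -100, -86, -86, -84, -49, -34.95, -85/14, -46/9, 27, 39, 44.96]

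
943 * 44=41492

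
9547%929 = 257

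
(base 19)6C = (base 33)3R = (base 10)126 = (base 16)7E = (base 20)66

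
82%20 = 2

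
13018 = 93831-80813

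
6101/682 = 8+645/682 ≈ 8.95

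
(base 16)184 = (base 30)cs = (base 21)ia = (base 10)388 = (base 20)j8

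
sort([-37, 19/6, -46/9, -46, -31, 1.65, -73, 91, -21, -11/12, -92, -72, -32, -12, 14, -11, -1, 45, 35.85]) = [-92, -73, -72, -46, -37, -32, -31, -21, -12, -11, -46/9, -1, -11/12, 1.65, 19/6, 14, 35.85, 45, 91]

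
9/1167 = 3/389 ≈ 0.00771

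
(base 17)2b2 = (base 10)767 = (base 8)1377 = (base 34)mj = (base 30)ph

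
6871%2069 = 664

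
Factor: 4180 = 2^2 * 5^1 * 11^1 * 19^1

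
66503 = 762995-696492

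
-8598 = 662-9260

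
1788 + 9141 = 10929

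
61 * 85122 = 5192442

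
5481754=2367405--3114349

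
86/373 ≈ 0.231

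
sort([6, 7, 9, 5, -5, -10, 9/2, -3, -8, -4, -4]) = [-10, -8, -5, -4, -4, -3, 9/2, 5, 6, 7, 9]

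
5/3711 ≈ 0.00135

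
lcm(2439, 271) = 2439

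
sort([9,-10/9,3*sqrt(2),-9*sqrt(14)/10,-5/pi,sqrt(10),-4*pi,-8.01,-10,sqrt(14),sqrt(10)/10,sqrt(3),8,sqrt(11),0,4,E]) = [-4*pi,-10,-8.01,-9*sqrt(14)/10,-5/pi,-10/9,0,sqrt(10)/10,sqrt(3),E,sqrt(10),sqrt(11),sqrt(14),4,3*sqrt(2),8,9]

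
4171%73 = 10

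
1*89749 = 89749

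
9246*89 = 822894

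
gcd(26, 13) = 13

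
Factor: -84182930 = -1 * 2^1 * 5^1 * 13^1 * 103^1 * 6287^1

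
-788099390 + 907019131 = 118919741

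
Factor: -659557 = -1*157^1*4201^1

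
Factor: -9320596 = -1*2^2*37^1*71^1*887^1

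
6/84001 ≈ 0.0000714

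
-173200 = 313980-487180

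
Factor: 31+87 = 2^1 * 59^1 = 118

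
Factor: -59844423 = -1*3^1*19948141^1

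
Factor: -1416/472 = -1 * 3^1 = -3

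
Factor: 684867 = 3^1*167^1*1367^1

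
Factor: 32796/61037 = 2^2*3^2*67^ (-1) = 36/67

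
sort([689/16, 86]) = [689/16, 86]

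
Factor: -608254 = -1*2^1*304127^1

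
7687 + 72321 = 80008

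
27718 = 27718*1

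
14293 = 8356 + 5937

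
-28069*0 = 0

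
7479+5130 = 12609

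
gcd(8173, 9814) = 1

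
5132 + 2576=7708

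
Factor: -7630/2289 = -1*2^1*3^(-1)*5^1 = -10/3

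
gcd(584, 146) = 146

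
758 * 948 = 718584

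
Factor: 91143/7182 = 2^(-1)*3^(-1)*7^(-1)*13^1*41^1 = 533/42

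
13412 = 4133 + 9279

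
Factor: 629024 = 2^5 * 11^1 * 1787^1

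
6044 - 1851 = 4193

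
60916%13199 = 8120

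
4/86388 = 1/21597 ≈ 0.0000463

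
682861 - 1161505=-478644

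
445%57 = 46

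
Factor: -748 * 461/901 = -1 * 2^2 * 11^1 * 53^(-1) * 461^1 = -20284/53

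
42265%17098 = 8069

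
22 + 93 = 115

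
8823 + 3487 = 12310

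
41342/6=6890 + 1/3 ≈ 6890.33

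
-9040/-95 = 1808/19 ≈ 95.16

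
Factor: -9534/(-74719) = 2^1*3^1*7^1*227^1*74719^(-1)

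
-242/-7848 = 121/3924 ≈ 0.0308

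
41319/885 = 46 + 203/295 ≈ 46.69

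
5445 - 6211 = -766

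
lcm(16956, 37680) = 339120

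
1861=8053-6192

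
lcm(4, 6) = 12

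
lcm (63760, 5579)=446320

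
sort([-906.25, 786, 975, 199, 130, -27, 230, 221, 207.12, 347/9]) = [-906.25, -27, 347/9, 130, 199, 207.12, 221, 230, 786, 975]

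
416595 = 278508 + 138087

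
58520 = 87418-28898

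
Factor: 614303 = 41^1*14983^1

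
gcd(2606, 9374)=2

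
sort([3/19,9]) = [3/19,9]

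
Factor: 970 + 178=2^2*7^1*41^1=1148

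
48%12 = 0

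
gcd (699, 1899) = 3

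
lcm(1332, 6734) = 121212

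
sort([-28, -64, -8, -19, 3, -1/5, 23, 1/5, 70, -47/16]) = [-64, -28, -19, -8, -47/16, -1/5, 1/5, 3, 23, 70]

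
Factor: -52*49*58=-1*2^3*7^2*13^1*29^1=-147784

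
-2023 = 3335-5358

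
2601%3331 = 2601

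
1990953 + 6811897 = 8802850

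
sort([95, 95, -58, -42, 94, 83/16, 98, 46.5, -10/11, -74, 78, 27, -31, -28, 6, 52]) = [-74, -58, -42, -31, -28, -10/11, 83/16, 6, 27, 46.5, 52, 78, 94, 95, 95, 98]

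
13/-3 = -4 - 1/3 ≈ -4.33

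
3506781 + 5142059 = 8648840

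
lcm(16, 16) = 16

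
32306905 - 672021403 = -639714498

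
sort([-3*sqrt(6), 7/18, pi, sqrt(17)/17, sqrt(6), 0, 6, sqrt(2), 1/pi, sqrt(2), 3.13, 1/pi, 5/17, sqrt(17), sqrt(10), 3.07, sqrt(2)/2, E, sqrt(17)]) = [-3*sqrt(6), 0, sqrt(17)/17, 5/17, 1/pi, 1/pi, 7/18, sqrt(2)/2, sqrt(2), sqrt(2), sqrt(6), E, 3.07, 3.13, pi, sqrt(10), sqrt(17), sqrt(17), 6]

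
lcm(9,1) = 9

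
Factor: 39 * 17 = 3^1 * 13^1 * 17^1 = 663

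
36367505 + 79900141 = 116267646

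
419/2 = 209 + 1/2 = 209.50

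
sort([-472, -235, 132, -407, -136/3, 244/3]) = [-472, -407, -235, -136/3, 244/3, 132]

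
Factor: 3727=3727^1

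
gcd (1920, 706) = 2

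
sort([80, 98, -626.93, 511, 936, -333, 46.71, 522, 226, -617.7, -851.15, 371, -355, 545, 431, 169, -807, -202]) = [-851.15, -807, -626.93, -617.7, -355, -333, -202, 46.71, 80, 98, 169, 226, 371, 431, 511, 522, 545, 936]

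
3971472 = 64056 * 62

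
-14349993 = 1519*(-9447)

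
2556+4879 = 7435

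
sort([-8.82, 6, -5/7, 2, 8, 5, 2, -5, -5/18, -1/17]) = [-8.82, -5, -5/7, -5/18, -1/17, 2, 2, 5, 6, 8]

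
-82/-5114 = 41/2557 ≈ 0.0160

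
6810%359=348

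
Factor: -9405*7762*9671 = -1*2^1*3^2*5^1*11^1*19^2*509^1*3881^1 = -705998570310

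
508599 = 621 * 819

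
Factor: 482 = 2^1*241^1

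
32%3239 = 32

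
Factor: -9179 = -1 * 67^1 * 137^1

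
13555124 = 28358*478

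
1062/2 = 531 = 531.00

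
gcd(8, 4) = 4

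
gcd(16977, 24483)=3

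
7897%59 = 50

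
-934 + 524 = -410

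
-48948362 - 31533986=-80482348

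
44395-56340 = -11945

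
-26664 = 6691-33355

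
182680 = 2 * 91340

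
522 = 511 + 11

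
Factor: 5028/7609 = 2^2 * 3^1 * 7^(-1) * 419^1 * 1087^(-1)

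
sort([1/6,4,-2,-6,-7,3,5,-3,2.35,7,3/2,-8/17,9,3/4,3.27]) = [-7,-6,-3,-2,-8/17,1/6,3/4,3/2,2.35,3,3.27,4,5,7,9]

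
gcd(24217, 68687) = 1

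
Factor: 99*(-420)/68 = -1*3^3*5^1*7^1*11^1*17^(-1) = -10395/17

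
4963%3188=1775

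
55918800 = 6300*8876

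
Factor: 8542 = 2^1 * 4271^1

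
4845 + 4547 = 9392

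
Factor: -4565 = -1 * 5^1 * 11^1 * 83^1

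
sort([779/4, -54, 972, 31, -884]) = [-884, -54, 31, 779/4, 972]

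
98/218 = 49/109 ≈ 0.450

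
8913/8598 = 1 + 105/2866 ≈ 1.04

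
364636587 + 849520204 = 1214156791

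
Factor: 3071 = 37^1*83^1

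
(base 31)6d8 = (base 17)1466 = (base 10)6177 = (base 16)1821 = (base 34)5bn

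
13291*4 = 53164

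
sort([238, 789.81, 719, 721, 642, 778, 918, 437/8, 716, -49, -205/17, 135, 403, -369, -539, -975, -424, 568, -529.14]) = [-975, -539, -529.14, -424, -369, -49, -205/17, 437/8, 135, 238, 403, 568, 642, 716, 719, 721, 778, 789.81, 918]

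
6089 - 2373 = 3716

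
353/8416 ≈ 0.0419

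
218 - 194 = 24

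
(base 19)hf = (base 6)1322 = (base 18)10e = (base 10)338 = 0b101010010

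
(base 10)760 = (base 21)1f4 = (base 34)mc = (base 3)1001011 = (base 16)2f8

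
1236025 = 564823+671202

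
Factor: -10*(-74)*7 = 2^2*5^1*7^1*37^1 = 5180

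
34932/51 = 11644/17 ≈ 684.94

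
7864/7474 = 1 + 195/3737 ≈ 1.05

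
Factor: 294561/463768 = 2^(-3) * 3^2 * 23^1 * 29^(-1) * 1423^1 * 1999^(-1)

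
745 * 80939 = 60299555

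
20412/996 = 20 + 41/83 ≈ 20.49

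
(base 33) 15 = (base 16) 26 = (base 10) 38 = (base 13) 2c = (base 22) 1g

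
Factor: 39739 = 7^2*811^1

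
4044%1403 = 1238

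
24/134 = 12/67 ≈ 0.179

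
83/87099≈0.000953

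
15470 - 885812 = -870342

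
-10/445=-2/89 ≈ -0.0225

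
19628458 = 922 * 21289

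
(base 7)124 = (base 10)67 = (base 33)21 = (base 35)1w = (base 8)103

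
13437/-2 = -6718 - 1/2 = -6718.50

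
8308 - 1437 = 6871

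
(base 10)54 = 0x36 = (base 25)24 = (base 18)30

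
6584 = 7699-1115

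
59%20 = 19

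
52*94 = 4888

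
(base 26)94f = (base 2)1100000111011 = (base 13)2a92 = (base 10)6203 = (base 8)14073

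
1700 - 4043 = -2343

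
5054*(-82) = -414428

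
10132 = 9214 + 918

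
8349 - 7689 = 660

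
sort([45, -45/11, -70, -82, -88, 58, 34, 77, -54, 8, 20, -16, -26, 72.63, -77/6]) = [-88, -82, -70, -54, -26, -16, -77/6, -45/11, 8, 20, 34, 45, 58, 72.63, 77]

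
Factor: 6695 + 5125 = 2^2 * 3^1 * 5^1 * 197^1 = 11820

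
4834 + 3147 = 7981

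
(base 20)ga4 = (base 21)eka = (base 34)5o8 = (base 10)6604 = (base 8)14714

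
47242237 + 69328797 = 116571034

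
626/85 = 7 + 31/85 ≈ 7.36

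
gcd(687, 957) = 3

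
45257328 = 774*58472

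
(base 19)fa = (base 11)249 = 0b100100111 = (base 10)295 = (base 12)207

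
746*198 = 147708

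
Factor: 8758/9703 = 2^1*29^1*31^(-1)*151^1*313^(-1)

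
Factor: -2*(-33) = 2^1*3^1*11^1 = 66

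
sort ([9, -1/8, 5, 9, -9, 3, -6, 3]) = [-9, -6, -1/8, 3, 3, 5, 9, 9]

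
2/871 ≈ 0.00230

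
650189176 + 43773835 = 693963011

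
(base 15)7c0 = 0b11011011011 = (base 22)3dh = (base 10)1755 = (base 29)22f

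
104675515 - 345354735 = -240679220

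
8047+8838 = 16885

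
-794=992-1786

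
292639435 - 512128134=-219488699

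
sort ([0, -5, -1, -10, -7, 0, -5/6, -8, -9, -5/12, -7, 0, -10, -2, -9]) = [-10, -10, -9, -9, -8, -7, -7, -5, -2, -1, -5/6, -5/12, 0, 0, 0]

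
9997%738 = 403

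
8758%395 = 68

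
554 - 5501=-4947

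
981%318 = 27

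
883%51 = 16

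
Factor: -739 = -1*739^1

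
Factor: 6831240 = 2^3*3^1*5^1*13^1*29^1*151^1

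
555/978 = 185/326 ≈ 0.567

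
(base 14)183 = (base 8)467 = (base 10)311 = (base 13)1ac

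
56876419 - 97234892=-40358473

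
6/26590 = 3/13295≈0.000226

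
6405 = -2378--8783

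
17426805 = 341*51105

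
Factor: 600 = 2^3 * 3^1 * 5^2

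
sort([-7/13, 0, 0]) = [-7/13, 0, 0]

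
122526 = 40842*3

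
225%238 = 225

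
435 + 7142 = 7577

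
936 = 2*468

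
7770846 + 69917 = 7840763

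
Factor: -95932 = -1 * 2^2 * 29^1 * 827^1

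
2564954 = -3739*(-686)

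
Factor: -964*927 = -1*2^2*3^2*103^1*241^1 = -893628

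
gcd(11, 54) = 1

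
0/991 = 0 = 0.00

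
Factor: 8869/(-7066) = -1 * 2^(-1) * 7^2 * 181^1 * 3533^(-1)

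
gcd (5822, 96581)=1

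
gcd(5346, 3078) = 162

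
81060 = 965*84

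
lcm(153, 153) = 153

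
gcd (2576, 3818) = 46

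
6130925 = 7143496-1012571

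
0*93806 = 0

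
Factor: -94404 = -1*2^2*3^1*7867^1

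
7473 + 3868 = 11341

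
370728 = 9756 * 38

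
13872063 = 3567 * 3889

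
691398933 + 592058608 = 1283457541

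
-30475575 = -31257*975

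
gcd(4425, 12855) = 15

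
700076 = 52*13463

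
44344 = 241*184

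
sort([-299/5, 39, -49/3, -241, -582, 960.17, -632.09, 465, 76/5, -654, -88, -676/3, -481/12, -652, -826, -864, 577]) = [-864, -826, -654, -652, -632.09, -582, -241, -676/3, -88, -299/5, -481/12, -49/3, 76/5, 39, 465, 577, 960.17]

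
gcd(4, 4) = 4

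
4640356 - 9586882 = -4946526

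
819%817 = 2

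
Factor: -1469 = -1 * 13^1 * 113^1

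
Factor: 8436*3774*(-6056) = -1*2^6*3^2*17^1*19^1*37^2*757^1 = -192807681984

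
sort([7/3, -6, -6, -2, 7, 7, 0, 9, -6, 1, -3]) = [-6, -6, -6, -3, -2, 0, 1, 7/3, 7, 7, 9]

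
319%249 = 70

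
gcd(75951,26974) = 1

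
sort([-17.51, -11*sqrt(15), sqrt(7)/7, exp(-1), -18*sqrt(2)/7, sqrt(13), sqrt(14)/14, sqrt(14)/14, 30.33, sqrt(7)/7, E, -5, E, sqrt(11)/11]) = [-11*sqrt(15), -17.51, -5, -18*sqrt(2)/7, sqrt(14)/14, sqrt(14)/14, sqrt(11)/11, exp(-1), sqrt(7)/7, sqrt(7)/7, E, E, sqrt(13), 30.33]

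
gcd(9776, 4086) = 2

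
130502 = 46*2837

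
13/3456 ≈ 0.00376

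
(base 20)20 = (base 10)40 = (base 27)1d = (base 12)34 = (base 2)101000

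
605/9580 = 121/1916 ≈ 0.0632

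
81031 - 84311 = -3280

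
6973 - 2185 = 4788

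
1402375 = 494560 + 907815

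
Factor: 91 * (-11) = -1 * 7^1 * 11^1 * 13^1 = -1001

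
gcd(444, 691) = 1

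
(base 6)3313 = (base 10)765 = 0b1011111101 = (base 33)n6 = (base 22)1ch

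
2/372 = 1/186 ≈ 0.00538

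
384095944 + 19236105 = 403332049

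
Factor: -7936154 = -1 * 2^1 * 3968077^1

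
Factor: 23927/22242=2^(-1) * 3^(-1) * 11^(-1) * 71^1=71/66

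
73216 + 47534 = 120750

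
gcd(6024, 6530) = 2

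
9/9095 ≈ 0.000990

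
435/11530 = 87/2306 ≈ 0.0377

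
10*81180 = 811800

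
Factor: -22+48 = 2^1*13^1 = 26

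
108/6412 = 27/1603 ≈ 0.0168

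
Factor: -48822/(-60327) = 2^1 * 3^(-1) * 79^1 * 103^1 * 6703^(-1) = 16274/20109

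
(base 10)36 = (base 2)100100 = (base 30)16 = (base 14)28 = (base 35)11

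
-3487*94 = -327778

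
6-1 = 5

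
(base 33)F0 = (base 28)HJ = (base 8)757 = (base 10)495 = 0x1EF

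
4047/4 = 1011 + 3/4 = 1011.75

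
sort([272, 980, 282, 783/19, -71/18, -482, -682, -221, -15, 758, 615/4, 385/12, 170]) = [-682, -482, -221, -15, -71/18, 385/12, 783/19, 615/4, 170, 272, 282, 758, 980]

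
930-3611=-2681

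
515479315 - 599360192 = -83880877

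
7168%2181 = 625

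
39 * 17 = 663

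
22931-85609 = -62678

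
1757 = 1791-34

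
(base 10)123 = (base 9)146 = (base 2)1111011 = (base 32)3r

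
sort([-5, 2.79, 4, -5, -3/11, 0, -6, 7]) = [-6, -5, -5, -3/11, 0, 2.79, 4, 7]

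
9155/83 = 110 + 25/83 ≈ 110.30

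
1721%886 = 835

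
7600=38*200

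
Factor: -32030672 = -1*2^4*443^1*4519^1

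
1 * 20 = 20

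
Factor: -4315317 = -1 * 3^1 * 281^1 * 5119^1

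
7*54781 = 383467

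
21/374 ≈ 0.0561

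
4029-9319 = -5290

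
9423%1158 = 159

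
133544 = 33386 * 4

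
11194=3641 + 7553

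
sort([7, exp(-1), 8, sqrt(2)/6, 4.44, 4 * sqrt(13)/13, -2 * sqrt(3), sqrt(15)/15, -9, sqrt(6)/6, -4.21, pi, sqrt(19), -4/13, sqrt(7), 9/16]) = [-9, -4.21, -2 * sqrt(3), -4/13, sqrt(2)/6, sqrt(15)/15, exp(-1), sqrt(6)/6, 9/16, 4 * sqrt(13)/13, sqrt(7), pi, sqrt(19), 4.44, 7, 8]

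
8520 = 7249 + 1271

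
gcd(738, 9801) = 9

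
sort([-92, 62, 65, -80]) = [-92, -80, 62, 65]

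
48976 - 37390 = 11586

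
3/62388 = 1/20796 ≈ 0.0000481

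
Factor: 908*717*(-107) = -1*2^2*3^1*107^1*227^1*239^1 = -69660852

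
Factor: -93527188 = -1*2^2*131^1*178487^1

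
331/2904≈0.114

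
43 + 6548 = 6591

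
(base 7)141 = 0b1001110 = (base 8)116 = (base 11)71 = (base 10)78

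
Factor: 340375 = 5^3 * 7^1 * 389^1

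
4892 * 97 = 474524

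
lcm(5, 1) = 5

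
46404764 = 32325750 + 14079014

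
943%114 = 31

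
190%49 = 43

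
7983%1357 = 1198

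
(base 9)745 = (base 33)ie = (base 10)608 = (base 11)503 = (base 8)1140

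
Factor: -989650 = -1 * 2^1 * 5^2 * 19793^1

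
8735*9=78615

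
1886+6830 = 8716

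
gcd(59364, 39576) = 19788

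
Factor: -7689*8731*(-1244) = 2^2*3^1*11^1*233^1*311^1*8731^1 = 83513027796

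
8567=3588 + 4979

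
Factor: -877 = -1*877^1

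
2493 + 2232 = 4725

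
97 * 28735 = 2787295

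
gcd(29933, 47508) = 37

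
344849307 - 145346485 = 199502822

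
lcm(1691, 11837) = 11837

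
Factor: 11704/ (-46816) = -1*2^ (-2) = -1/4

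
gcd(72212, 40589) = 1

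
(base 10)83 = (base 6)215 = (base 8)123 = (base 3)10002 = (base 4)1103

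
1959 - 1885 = 74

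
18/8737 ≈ 0.00206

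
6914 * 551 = 3809614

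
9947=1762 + 8185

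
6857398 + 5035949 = 11893347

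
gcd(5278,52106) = 2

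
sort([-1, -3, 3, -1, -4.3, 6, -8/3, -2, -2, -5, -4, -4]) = [-5, -4.3, -4, -4, -3, -8/3, -2, -2, -1, -1, 3, 6]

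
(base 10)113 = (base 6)305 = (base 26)49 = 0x71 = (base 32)3h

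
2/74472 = 1/37236≈0.0000269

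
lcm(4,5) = 20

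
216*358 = 77328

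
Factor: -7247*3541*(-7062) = 2^1*3^1*11^1*107^1*3541^1*7247^1 = 181222409874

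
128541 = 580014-451473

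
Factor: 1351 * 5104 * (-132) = -1 * 2^6 * 3^1 * 7^1 * 11^2 * 29^1 * 193^1 = -910206528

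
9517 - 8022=1495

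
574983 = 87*6609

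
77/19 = 4 + 1/19 ≈ 4.05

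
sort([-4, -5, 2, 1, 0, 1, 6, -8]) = [-8, -5, -4, 0, 1, 1, 2, 6]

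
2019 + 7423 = 9442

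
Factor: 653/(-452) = -1 * 2^(-2) * 113^(-1) * 653^1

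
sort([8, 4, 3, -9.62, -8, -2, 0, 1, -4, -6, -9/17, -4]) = [-9.62, -8, -6, -4, -4, -2, -9/17, 0, 1, 3, 4, 8]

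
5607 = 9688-4081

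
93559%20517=11491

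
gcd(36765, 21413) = 19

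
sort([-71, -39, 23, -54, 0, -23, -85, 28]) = [-85, -71, -54, -39, -23, 0, 23, 28]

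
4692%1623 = 1446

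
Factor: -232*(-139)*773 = 2^3*29^1*139^1*773^1 = 24927704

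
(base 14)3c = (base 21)2c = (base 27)20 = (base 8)66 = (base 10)54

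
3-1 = 2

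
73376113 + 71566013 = 144942126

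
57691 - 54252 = 3439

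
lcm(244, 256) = 15616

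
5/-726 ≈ -0.00689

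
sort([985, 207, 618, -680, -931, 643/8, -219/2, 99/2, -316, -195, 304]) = [-931, -680, -316, -195, -219/2, 99/2, 643/8, 207, 304, 618, 985]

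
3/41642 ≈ 0.0000720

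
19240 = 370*52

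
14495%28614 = 14495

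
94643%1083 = 422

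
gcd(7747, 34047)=1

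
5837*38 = 221806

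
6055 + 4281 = 10336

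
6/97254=1/16209 ≈ 0.0000617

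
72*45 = 3240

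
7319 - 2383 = 4936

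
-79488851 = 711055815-790544666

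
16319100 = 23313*700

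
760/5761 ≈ 0.132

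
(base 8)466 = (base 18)h4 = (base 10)310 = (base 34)94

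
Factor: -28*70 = -1*2^3*5^1*7^2 = -1960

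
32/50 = 16/25 = 0.64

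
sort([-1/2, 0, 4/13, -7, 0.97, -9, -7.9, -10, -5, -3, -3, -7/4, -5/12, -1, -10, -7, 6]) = [-10, -10, -9, -7.9, -7, -7, -5, -3, -3, -7/4, -1, -1/2, -5/12, 0, 4/13, 0.97, 6]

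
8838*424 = 3747312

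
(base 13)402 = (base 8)1246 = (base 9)833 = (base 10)678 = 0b1010100110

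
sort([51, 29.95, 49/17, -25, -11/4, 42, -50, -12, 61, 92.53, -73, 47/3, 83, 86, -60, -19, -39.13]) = [-73, -60, -50, -39.13, -25, -19, -12, -11/4, 49/17, 47/3, 29.95, 42, 51, 61, 83, 86, 92.53]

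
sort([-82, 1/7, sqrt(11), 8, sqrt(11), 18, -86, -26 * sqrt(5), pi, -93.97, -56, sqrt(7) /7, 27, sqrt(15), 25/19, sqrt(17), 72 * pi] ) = [-93.97, -86, -82, -26 * sqrt(5), -56, 1/7, sqrt(7) /7, 25/19, pi, sqrt(11), sqrt(11), sqrt(15), sqrt(17), 8, 18, 27, 72 * pi] 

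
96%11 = 8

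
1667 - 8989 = -7322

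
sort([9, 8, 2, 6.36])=[2, 6.36, 8, 9]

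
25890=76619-50729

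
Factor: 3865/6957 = 3^(-2) * 5^1 = 5/9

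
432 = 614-182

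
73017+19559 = 92576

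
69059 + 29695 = 98754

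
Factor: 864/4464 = 2^1*3^1*31^(-1) = 6/31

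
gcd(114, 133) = 19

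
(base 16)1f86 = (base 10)8070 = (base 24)e06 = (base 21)i66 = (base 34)6xc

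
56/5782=4/413 ≈ 0.00969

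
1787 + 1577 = 3364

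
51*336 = 17136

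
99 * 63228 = 6259572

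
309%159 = 150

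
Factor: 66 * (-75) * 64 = -1 * 2^7 * 3^2 * 5^2 * 11^1 = -316800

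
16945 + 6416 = 23361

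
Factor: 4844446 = 2^1 * 2422223^1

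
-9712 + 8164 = -1548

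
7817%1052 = 453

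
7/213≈0.0329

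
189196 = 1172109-982913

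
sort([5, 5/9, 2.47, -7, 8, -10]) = [-10, -7, 5/9, 2.47, 5, 8]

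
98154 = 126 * 779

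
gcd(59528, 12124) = 28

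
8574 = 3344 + 5230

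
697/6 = 116 + 1/6 ≈ 116.17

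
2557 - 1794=763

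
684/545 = 1 + 139/545 ≈ 1.26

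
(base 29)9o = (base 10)285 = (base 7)555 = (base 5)2120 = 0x11d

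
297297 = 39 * 7623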